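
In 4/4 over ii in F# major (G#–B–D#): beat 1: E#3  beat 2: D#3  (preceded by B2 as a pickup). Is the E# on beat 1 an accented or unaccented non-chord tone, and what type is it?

Accented appoggiatura.

The harmony at that moment is G# minor triad (G#, B, D#); E#3 is not a chord tone.
It is approached by leap up from B2 and left by step down to D#3.
Leap in, step out — an appoggiatura.
It falls on the downbeat, so it is accented.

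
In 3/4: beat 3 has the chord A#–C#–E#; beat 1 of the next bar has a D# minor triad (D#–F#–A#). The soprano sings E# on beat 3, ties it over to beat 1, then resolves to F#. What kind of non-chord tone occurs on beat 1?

Retardation.

The harmony at that moment is D# minor triad (D#, F#, A#); E# is not a chord tone.
It is held over (the same pitch as the preceding E#) and left by step up to F#.
Held over from the previous chord and resolving up by step — a retardation.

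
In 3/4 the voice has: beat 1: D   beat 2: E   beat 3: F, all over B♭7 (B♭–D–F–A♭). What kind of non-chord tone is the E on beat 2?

The harmony at that moment is B♭ dominant seventh chord (B♭, D, F, A♭); E is not a chord tone.
It is approached by step up from D and left by step up to F.
Step in, step out in the same direction — a passing tone.

Passing tone.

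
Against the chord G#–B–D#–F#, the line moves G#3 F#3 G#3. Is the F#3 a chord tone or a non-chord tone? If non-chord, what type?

Chord tone (the seventh of G# minor seventh chord).

G# minor seventh chord contains G#, B, D#, F#; F# is the seventh, so it is a chord tone.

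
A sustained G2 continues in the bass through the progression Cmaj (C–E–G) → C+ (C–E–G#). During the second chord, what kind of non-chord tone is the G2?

Pedal tone (pedal point).

The harmony at that moment is C augmented triad (C, E, G#); G2 is not a chord tone.
It is held over (the same pitch as the preceding G2) and then sustained as the same pitch into the next harmony.
Sustained through a change of harmony — a pedal tone.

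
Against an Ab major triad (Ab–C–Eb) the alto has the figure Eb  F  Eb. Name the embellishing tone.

F is a neighbor tone.

The harmony at that moment is Ab major triad (Ab, C, Eb); F is not a chord tone.
It is approached by step up from Eb and left by step down to Eb.
Step away and step back to the same note — a neighbor tone (upper neighbor).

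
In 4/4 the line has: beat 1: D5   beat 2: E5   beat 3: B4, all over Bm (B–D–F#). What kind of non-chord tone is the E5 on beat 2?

Escape tone.

The harmony at that moment is B minor triad (B, D, F#); E5 is not a chord tone.
It is approached by step up from D5 and left by leap down to B4.
Step in, leap out, on a weak beat — an escape tone.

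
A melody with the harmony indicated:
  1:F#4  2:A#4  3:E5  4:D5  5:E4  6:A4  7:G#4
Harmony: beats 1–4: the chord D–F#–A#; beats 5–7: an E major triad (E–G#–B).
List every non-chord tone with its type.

The harmony at that moment is D augmented triad (D, F#, A#); E5 is not a chord tone.
It is approached by leap up from A#4 and left by step down to D5.
Leap in, step out — an appoggiatura.
The harmony at that moment is E major triad (E, G#, B); A4 is not a chord tone.
It is approached by leap up from E4 and left by step down to G#4.
Leap in, step out — an appoggiatura.

E5 (beat 3) — appoggiatura; A4 (beat 6) — appoggiatura.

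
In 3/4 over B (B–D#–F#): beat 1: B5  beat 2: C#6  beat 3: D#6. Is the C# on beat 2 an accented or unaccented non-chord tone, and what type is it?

Unaccented passing tone.

The harmony at that moment is B major triad (B, D#, F#); C#6 is not a chord tone.
It is approached by step up from B5 and left by step up to D#6.
Step in, step out in the same direction — a passing tone.
It falls on a weak beat, so it is unaccented.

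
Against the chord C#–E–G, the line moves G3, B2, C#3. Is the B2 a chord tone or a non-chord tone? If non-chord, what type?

Non-chord tone — an appoggiatura.

The harmony at that moment is C# diminished triad (C#, E, G); B2 is not a chord tone.
It is approached by leap down from G3 and left by step up to C#3.
Leap in, step out — an appoggiatura.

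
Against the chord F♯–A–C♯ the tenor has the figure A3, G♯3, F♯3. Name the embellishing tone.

G♯3 is a passing tone.

The harmony at that moment is F♯ minor triad (F♯, A, C♯); G♯3 is not a chord tone.
It is approached by step down from A3 and left by step down to F♯3.
Step in, step out in the same direction — a passing tone.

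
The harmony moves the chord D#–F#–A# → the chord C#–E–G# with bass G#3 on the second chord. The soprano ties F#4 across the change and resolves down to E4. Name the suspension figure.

At the second chord the bass is G#3. The suspended F#4 lies a seventh above the bass; after resolving down by step to E4, the interval above the bass becomes a sixth.
Suspension figures are named by those two intervals: 7–6.

7–6 suspension.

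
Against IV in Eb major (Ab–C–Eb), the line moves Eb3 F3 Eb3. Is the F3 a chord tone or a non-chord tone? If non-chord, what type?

The harmony at that moment is Ab major triad (Ab, C, Eb); F3 is not a chord tone.
It is approached by step up from Eb3 and left by step down to Eb3.
Step away and step back to the same note — a neighbor tone (upper neighbor).

Non-chord tone — a neighbor tone.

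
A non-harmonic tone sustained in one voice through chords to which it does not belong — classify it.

Approach: none. Departure: none — a single pitch is sustained while the chords change around it, passing through harmonies that do not contain it.
No melodic motion at all; the dissonance is created entirely by the moving harmonies against the stationary note — a pedal tone (pedal point).

Pedal tone.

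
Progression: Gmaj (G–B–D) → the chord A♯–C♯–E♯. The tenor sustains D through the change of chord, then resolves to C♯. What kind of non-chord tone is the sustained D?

The harmony at that moment is A♯ minor triad (A♯, C♯, E♯); D is not a chord tone.
It is held over (the same pitch as the preceding D) and left by step down to C♯.
Held over from the previous chord and resolving down by step — a suspension.

D is a suspension.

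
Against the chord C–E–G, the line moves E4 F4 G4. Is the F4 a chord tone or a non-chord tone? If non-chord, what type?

The harmony at that moment is C major triad (C, E, G); F4 is not a chord tone.
It is approached by step up from E4 and left by step up to G4.
Step in, step out in the same direction — a passing tone.

Non-chord tone — a passing tone.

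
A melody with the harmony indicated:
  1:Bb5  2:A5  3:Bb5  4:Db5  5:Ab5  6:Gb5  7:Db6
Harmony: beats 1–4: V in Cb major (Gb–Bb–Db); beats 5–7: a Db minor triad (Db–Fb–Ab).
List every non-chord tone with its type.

The harmony at that moment is Gb major triad (Gb, Bb, Db); A5 is not a chord tone.
It is approached by step down from Bb5 and left by step up to Bb5.
Step away and step back to the same note — a neighbor tone (lower neighbor).
The harmony at that moment is Db minor triad (Db, Fb, Ab); Gb5 is not a chord tone.
It is approached by step down from Ab5 and left by leap up to Db6.
Step in, leap out — an escape tone.

A5 (beat 2) — neighbor tone; Gb5 (beat 6) — escape tone.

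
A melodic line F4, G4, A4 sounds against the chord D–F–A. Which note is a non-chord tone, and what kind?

The harmony at that moment is D minor triad (D, F, A); G4 is not a chord tone.
It is approached by step up from F4 and left by step up to A4.
Step in, step out in the same direction — a passing tone.

G4 is a passing tone.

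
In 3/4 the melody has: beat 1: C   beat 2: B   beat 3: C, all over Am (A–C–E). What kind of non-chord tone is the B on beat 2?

Lower neighbor tone.

The harmony at that moment is A minor triad (A, C, E); B is not a chord tone.
It is approached by step down from C and left by step up to C.
Step away and step back to the same note — a neighbor tone (lower neighbor).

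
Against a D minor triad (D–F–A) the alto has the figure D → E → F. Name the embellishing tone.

E is a passing tone.

The harmony at that moment is D minor triad (D, F, A); E is not a chord tone.
It is approached by step up from D and left by step up to F.
Step in, step out in the same direction — a passing tone.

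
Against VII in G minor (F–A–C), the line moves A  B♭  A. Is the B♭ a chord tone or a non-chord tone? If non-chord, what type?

The harmony at that moment is F major triad (F, A, C); B♭ is not a chord tone.
It is approached by step up from A and left by step down to A.
Step away and step back to the same note — a neighbor tone (upper neighbor).

Non-chord tone — a neighbor tone.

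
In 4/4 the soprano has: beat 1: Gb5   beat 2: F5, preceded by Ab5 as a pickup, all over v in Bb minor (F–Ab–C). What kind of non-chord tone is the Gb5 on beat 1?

Passing tone.

The harmony at that moment is F minor triad (F, Ab, C); Gb5 is not a chord tone.
It is approached by step down from Ab5 and left by step down to F5.
Step in, step out in the same direction — a passing tone.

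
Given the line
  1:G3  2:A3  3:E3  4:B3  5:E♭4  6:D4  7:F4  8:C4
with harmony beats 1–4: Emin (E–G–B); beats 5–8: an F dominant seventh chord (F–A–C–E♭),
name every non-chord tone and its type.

The harmony at that moment is E minor triad (E, G, B); A3 is not a chord tone.
It is approached by step up from G3 and left by leap down to E3.
Step in, leap out — an escape tone.
The harmony at that moment is F dominant seventh chord (F, A, C, E♭); D4 is not a chord tone.
It is approached by step down from E♭4 and left by leap up to F4.
Step in, leap out — an escape tone.

A3 (beat 2) — escape tone; D4 (beat 6) — escape tone.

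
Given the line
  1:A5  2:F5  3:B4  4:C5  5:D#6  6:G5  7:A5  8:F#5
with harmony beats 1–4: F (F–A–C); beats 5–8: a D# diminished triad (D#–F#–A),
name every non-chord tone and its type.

B4 (beat 3) — appoggiatura; G5 (beat 6) — appoggiatura.

The harmony at that moment is F major triad (F, A, C); B4 is not a chord tone.
It is approached by leap down from F5 and left by step up to C5.
Leap in, step out — an appoggiatura.
The harmony at that moment is D# diminished triad (D#, F#, A); G5 is not a chord tone.
It is approached by leap down from D#6 and left by step up to A5.
Leap in, step out — an appoggiatura.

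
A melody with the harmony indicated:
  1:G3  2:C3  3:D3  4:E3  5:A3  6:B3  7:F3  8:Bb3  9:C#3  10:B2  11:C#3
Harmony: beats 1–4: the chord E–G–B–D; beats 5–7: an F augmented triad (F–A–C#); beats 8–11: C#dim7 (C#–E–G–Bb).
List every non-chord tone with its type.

C3 (beat 2) — appoggiatura; B3 (beat 6) — escape tone; B2 (beat 10) — neighbor tone.

The harmony at that moment is E minor seventh chord (E, G, B, D); C3 is not a chord tone.
It is approached by leap down from G3 and left by step up to D3.
Leap in, step out — an appoggiatura.
The harmony at that moment is F augmented triad (F, A, C#); B3 is not a chord tone.
It is approached by step up from A3 and left by leap down to F3.
Step in, leap out — an escape tone.
The harmony at that moment is C# diminished seventh chord (C#, E, G, Bb); B2 is not a chord tone.
It is approached by step down from C#3 and left by step up to C#3.
Step away and step back to the same note — a neighbor tone (lower neighbor).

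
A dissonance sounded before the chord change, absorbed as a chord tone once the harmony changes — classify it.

Anticipation.

Approach: ahead of the chord change (typically by step), so it is dissonant against the current harmony. Departure: none — the same pitch is restated or held and is a chord tone of the new harmony.
Dissonant first, consonant once the harmony catches up: the note simply arrives early — an anticipation. (The reverse timing, consonant first and dissonant after the change, would be a suspension or retardation.)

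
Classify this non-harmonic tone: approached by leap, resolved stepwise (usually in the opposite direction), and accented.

Approach: by leap. Departure: by step. Metric position: strong.
Leap in, step out, in a metrically strong position — an appoggiatura. (It is the mirror image of the escape tone, which steps in and leaps out from a weak position.)

Appoggiatura.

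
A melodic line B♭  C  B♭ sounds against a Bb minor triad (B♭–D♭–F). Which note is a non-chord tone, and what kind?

The harmony at that moment is B♭ minor triad (B♭, D♭, F); C is not a chord tone.
It is approached by step up from B♭ and left by step down to B♭.
Step away and step back to the same note — a neighbor tone (upper neighbor).

C is a neighbor tone.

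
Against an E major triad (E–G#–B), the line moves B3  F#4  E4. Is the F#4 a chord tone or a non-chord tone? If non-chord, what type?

The harmony at that moment is E major triad (E, G#, B); F#4 is not a chord tone.
It is approached by leap up from B3 and left by step down to E4.
Leap in, step out — an appoggiatura.

Non-chord tone — an appoggiatura.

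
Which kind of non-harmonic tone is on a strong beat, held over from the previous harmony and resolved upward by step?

Retardation.

Approach: by preparation — the pitch is first a chord tone, then held (tied or repeated) while the harmony changes under it. Departure: up by step. Metric position: strong.
A prepared dissonance that resolves upward by step — a retardation. (The same figure resolving downward would be a suspension.)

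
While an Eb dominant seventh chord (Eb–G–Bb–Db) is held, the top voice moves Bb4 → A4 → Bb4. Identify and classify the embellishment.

A4 is a neighbor tone.

The harmony at that moment is Eb dominant seventh chord (Eb, G, Bb, Db); A4 is not a chord tone.
It is approached by step down from Bb4 and left by step up to Bb4.
Step away and step back to the same note — a neighbor tone (lower neighbor).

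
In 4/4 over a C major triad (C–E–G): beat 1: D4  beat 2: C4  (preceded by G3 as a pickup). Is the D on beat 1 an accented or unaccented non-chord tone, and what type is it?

The harmony at that moment is C major triad (C, E, G); D4 is not a chord tone.
It is approached by leap up from G3 and left by step down to C4.
Leap in, step out — an appoggiatura.
It falls on the downbeat, so it is accented.

Accented appoggiatura.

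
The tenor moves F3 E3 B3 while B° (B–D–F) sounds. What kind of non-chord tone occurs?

The harmony at that moment is B diminished triad (B, D, F); E3 is not a chord tone.
It is approached by step down from F3 and left by leap up to B3.
Step in, leap out — an escape tone.

E3 is an escape tone.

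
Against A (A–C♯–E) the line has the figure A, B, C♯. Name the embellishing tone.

The harmony at that moment is A major triad (A, C♯, E); B is not a chord tone.
It is approached by step up from A and left by step up to C♯.
Step in, step out in the same direction — a passing tone.

B is a passing tone.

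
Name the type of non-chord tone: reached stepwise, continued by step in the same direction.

Passing tone.

Approach: by step. Departure: by step, continuing in the same direction.
Stepwise on both sides with no change of direction means the note fills in the space between two different chord tones — a passing tone. (Had it turned back to its starting note it would be a neighbor tone instead.)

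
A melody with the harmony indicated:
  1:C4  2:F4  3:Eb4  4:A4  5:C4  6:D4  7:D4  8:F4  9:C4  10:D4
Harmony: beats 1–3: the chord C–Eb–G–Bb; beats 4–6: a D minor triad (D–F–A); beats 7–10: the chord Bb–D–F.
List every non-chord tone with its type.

The harmony at that moment is C minor seventh chord (C, Eb, G, Bb); F4 is not a chord tone.
It is approached by leap up from C4 and left by step down to Eb4.
Leap in, step out — an appoggiatura.
The harmony at that moment is D minor triad (D, F, A); C4 is not a chord tone.
It is approached by leap down from A4 and left by step up to D4.
Leap in, step out — an appoggiatura.
The harmony at that moment is Bb major triad (Bb, D, F); C4 is not a chord tone.
It is approached by leap down from F4 and left by step up to D4.
Leap in, step out — an appoggiatura.

F4 (beat 2) — appoggiatura; C4 (beat 5) — appoggiatura; C4 (beat 9) — appoggiatura.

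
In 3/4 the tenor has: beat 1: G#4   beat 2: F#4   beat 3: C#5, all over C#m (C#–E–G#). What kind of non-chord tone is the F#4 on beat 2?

Escape tone.

The harmony at that moment is C# minor triad (C#, E, G#); F#4 is not a chord tone.
It is approached by step down from G#4 and left by leap up to C#5.
Step in, leap out, on a weak beat — an escape tone.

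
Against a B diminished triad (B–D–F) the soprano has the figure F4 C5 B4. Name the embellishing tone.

The harmony at that moment is B diminished triad (B, D, F); C5 is not a chord tone.
It is approached by leap up from F4 and left by step down to B4.
Leap in, step out — an appoggiatura.

C5 is an appoggiatura.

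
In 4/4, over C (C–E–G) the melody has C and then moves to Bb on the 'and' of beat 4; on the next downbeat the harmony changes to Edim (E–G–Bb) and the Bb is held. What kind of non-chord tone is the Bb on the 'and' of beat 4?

The harmony at that moment is C major triad (C, E, G); Bb is not a chord tone.
It is approached by step down from C and then sustained as the same pitch into the next harmony.
Arriving early and becoming a chord tone when the harmony changes — an anticipation.

Anticipation.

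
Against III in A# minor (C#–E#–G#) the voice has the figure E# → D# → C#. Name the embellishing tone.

D# is a passing tone.

The harmony at that moment is C# major triad (C#, E#, G#); D# is not a chord tone.
It is approached by step down from E# and left by step down to C#.
Step in, step out in the same direction — a passing tone.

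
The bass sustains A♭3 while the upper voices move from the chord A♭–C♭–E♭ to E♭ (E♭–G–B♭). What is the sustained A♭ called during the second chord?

Pedal tone (pedal point).

The harmony at that moment is E♭ major triad (E♭, G, B♭); A♭3 is not a chord tone.
It is held over (the same pitch as the preceding A♭3) and then sustained as the same pitch into the next harmony.
Sustained through a change of harmony — a pedal tone.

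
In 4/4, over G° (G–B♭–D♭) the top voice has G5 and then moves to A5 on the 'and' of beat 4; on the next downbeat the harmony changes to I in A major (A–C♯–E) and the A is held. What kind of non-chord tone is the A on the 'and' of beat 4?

The harmony at that moment is G diminished triad (G, B♭, D♭); A5 is not a chord tone.
It is approached by step up from G5 and then sustained as the same pitch into the next harmony.
Arriving early and becoming a chord tone when the harmony changes — an anticipation.

Anticipation.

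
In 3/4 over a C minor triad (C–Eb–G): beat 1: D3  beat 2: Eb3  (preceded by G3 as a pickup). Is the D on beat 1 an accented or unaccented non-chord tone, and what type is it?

The harmony at that moment is C minor triad (C, Eb, G); D3 is not a chord tone.
It is approached by leap down from G3 and left by step up to Eb3.
Leap in, step out — an appoggiatura.
It falls on the downbeat, so it is accented.

Accented appoggiatura.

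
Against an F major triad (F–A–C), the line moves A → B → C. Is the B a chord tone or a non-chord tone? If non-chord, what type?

The harmony at that moment is F major triad (F, A, C); B is not a chord tone.
It is approached by step up from A and left by step up to C.
Step in, step out in the same direction — a passing tone.

Non-chord tone — a passing tone.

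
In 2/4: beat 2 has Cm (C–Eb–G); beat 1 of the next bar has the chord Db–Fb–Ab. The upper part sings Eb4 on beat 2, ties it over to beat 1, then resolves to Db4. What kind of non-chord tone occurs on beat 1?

The harmony at that moment is Db minor triad (Db, Fb, Ab); Eb4 is not a chord tone.
It is held over (the same pitch as the preceding Eb4) and left by step down to Db4.
Held over from the previous chord and resolving down by step — a suspension.

Suspension.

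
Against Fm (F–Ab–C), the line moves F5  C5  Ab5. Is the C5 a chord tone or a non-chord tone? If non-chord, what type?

Chord tone (the fifth of F minor triad).

F minor triad contains F, Ab, C; C is the fifth, so it is a chord tone.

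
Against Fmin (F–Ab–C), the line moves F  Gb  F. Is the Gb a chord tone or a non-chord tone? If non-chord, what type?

Non-chord tone — a neighbor tone.

The harmony at that moment is F minor triad (F, Ab, C); Gb is not a chord tone.
It is approached by step up from F and left by step down to F.
Step away and step back to the same note — a neighbor tone (upper neighbor).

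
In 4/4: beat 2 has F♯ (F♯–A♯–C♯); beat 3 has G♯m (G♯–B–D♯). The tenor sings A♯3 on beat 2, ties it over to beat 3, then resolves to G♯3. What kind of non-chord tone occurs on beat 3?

The harmony at that moment is G♯ minor triad (G♯, B, D♯); A♯3 is not a chord tone.
It is held over (the same pitch as the preceding A♯3) and left by step down to G♯3.
Held over from the previous chord and resolving down by step — a suspension.

Suspension.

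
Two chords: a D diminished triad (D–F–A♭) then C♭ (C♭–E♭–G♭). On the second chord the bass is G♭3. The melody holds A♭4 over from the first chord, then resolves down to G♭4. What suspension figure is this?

At the second chord the bass is G♭3. The suspended A♭4 lies a ninth above the bass; after resolving down by step to G♭4, the interval above the bass becomes an octave.
Suspension figures are named by those two intervals: 9–8.

9–8 suspension.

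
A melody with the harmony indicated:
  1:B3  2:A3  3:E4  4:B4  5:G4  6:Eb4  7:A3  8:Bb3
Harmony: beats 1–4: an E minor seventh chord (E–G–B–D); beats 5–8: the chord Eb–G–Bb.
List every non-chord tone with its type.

The harmony at that moment is E minor seventh chord (E, G, B, D); A3 is not a chord tone.
It is approached by step down from B3 and left by leap up to E4.
Step in, leap out — an escape tone.
The harmony at that moment is Eb major triad (Eb, G, Bb); A3 is not a chord tone.
It is approached by leap down from Eb4 and left by step up to Bb3.
Leap in, step out — an appoggiatura.

A3 (beat 2) — escape tone; A3 (beat 7) — appoggiatura.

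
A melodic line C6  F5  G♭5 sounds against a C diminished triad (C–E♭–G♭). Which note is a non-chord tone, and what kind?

The harmony at that moment is C diminished triad (C, E♭, G♭); F5 is not a chord tone.
It is approached by leap down from C6 and left by step up to G♭5.
Leap in, step out — an appoggiatura.

F5 is an appoggiatura.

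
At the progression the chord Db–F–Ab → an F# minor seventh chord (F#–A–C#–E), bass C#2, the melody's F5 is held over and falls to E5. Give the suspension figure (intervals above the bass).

At the second chord the bass is C#2. The suspended F5 lies a fourth above the bass; after resolving down by step to E5, the interval above the bass becomes a third.
Suspension figures are named by those two intervals: 4–3.

4–3 suspension.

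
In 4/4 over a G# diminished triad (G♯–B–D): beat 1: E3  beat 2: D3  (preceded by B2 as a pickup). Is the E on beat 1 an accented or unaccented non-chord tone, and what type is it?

The harmony at that moment is G♯ diminished triad (G♯, B, D); E3 is not a chord tone.
It is approached by leap up from B2 and left by step down to D3.
Leap in, step out — an appoggiatura.
It falls on the downbeat, so it is accented.

Accented appoggiatura.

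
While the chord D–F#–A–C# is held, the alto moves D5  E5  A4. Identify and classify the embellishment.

E5 is an escape tone.

The harmony at that moment is D major seventh chord (D, F#, A, C#); E5 is not a chord tone.
It is approached by step up from D5 and left by leap down to A4.
Step in, leap out — an escape tone.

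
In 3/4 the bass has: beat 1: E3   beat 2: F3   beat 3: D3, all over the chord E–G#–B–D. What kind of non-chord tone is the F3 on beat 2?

Escape tone.

The harmony at that moment is E dominant seventh chord (E, G#, B, D); F3 is not a chord tone.
It is approached by step up from E3 and left by leap down to D3.
Step in, leap out, on a weak beat — an escape tone.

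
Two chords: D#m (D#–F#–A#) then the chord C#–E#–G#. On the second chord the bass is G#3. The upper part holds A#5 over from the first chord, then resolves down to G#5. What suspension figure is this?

9–8 suspension.

At the second chord the bass is G#3. The suspended A#5 lies a ninth above the bass; after resolving down by step to G#5, the interval above the bass becomes an octave.
Suspension figures are named by those two intervals: 9–8.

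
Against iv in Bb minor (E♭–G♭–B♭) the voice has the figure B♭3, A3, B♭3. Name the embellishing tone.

A3 is a neighbor tone.

The harmony at that moment is E♭ minor triad (E♭, G♭, B♭); A3 is not a chord tone.
It is approached by step down from B♭3 and left by step up to B♭3.
Step away and step back to the same note — a neighbor tone (lower neighbor).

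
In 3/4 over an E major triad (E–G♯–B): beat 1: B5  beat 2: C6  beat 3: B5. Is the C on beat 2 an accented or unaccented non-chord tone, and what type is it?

Unaccented neighbor tone.

The harmony at that moment is E major triad (E, G♯, B); C6 is not a chord tone.
It is approached by step up from B5 and left by step down to B5.
Step away and step back to the same note — a neighbor tone (upper neighbor).
It falls on a weak beat, so it is unaccented.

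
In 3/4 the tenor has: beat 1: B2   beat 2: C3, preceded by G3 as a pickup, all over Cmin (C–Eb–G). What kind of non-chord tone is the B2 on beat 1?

Appoggiatura.

The harmony at that moment is C minor triad (C, Eb, G); B2 is not a chord tone.
It is approached by leap down from G3 and left by step up to C3.
Leap in, step out, metrically accented — an appoggiatura.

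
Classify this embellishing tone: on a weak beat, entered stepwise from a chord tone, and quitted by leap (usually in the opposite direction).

Approach: by step. Departure: by leap. Metric position: weak.
Step in, leap out, from a weak position — an escape tone (échappée). (It is the mirror image of the appoggiatura, which leaps in and steps out on a strong beat.)

Escape tone.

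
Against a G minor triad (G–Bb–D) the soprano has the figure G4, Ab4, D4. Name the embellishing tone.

Ab4 is an escape tone.

The harmony at that moment is G minor triad (G, Bb, D); Ab4 is not a chord tone.
It is approached by step up from G4 and left by leap down to D4.
Step in, leap out — an escape tone.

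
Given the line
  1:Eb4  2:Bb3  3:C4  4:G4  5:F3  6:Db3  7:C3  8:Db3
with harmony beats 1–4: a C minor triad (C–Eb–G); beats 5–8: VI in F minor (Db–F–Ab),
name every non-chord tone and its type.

The harmony at that moment is C minor triad (C, Eb, G); Bb3 is not a chord tone.
It is approached by leap down from Eb4 and left by step up to C4.
Leap in, step out — an appoggiatura.
The harmony at that moment is Db major triad (Db, F, Ab); C3 is not a chord tone.
It is approached by step down from Db3 and left by step up to Db3.
Step away and step back to the same note — a neighbor tone (lower neighbor).

Bb3 (beat 2) — appoggiatura; C3 (beat 7) — neighbor tone.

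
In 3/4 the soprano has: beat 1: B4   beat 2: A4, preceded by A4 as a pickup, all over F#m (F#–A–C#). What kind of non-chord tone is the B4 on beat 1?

The harmony at that moment is F# minor triad (F#, A, C#); B4 is not a chord tone.
It is approached by step up from A4 and left by step down to A4.
Step away and step back to the same note — a neighbor tone (upper neighbor).

Upper neighbor tone.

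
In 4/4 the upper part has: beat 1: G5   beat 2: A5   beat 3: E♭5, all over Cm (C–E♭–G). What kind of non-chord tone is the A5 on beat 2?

The harmony at that moment is C minor triad (C, E♭, G); A5 is not a chord tone.
It is approached by step up from G5 and left by leap down to E♭5.
Step in, leap out, on a weak beat — an escape tone.

Escape tone.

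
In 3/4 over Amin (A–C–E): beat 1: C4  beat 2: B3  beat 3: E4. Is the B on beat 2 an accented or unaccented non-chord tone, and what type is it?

The harmony at that moment is A minor triad (A, C, E); B3 is not a chord tone.
It is approached by step down from C4 and left by leap up to E4.
Step in, leap out — an escape tone.
It falls on a weak beat, so it is unaccented.

Unaccented escape tone.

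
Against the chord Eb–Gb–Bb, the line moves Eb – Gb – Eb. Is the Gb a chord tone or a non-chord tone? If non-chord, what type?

Chord tone (the third of Eb minor triad).

Eb minor triad contains Eb, Gb, Bb; Gb is the third, so it is a chord tone.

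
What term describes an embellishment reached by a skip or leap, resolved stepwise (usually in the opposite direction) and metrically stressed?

Appoggiatura.

Approach: by leap. Departure: by step. Metric position: strong.
Leap in, step out, in a metrically strong position — an appoggiatura. (It is the mirror image of the escape tone, which steps in and leaps out from a weak position.)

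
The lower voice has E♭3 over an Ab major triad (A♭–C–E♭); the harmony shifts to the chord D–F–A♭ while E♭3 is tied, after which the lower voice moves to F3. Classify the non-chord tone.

The harmony at that moment is D diminished triad (D, F, A♭); E♭3 is not a chord tone.
It is held over (the same pitch as the preceding E♭3) and left by step up to F3.
Held over from the previous chord and resolving up by step — a retardation.

E♭3 is a retardation.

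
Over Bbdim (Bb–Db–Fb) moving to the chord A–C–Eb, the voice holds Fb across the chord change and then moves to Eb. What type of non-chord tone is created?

Fb is a suspension.

The harmony at that moment is A diminished triad (A, C, Eb); Fb is not a chord tone.
It is held over (the same pitch as the preceding Fb) and left by step down to Eb.
Held over from the previous chord and resolving down by step — a suspension.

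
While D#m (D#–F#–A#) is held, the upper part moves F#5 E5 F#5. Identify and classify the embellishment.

E5 is a neighbor tone.

The harmony at that moment is D# minor triad (D#, F#, A#); E5 is not a chord tone.
It is approached by step down from F#5 and left by step up to F#5.
Step away and step back to the same note — a neighbor tone (lower neighbor).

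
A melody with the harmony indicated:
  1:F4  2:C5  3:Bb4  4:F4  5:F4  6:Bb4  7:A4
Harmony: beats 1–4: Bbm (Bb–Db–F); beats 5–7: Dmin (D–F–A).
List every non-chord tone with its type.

C5 (beat 2) — appoggiatura; Bb4 (beat 6) — appoggiatura.

The harmony at that moment is Bb minor triad (Bb, Db, F); C5 is not a chord tone.
It is approached by leap up from F4 and left by step down to Bb4.
Leap in, step out — an appoggiatura.
The harmony at that moment is D minor triad (D, F, A); Bb4 is not a chord tone.
It is approached by leap up from F4 and left by step down to A4.
Leap in, step out — an appoggiatura.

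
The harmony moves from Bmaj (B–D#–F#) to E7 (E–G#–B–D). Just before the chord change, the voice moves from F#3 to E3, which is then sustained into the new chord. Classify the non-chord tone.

E3 is an anticipation.

The harmony at that moment is B major triad (B, D#, F#); E3 is not a chord tone.
It is approached by step down from F#3 and then sustained as the same pitch into the next harmony.
Arriving early and becoming a chord tone when the harmony changes — an anticipation.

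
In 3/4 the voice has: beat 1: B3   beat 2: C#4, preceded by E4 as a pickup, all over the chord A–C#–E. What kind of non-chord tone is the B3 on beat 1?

Appoggiatura.

The harmony at that moment is A major triad (A, C#, E); B3 is not a chord tone.
It is approached by leap down from E4 and left by step up to C#4.
Leap in, step out, metrically accented — an appoggiatura.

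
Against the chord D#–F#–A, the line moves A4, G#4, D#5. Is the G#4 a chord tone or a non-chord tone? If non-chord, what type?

The harmony at that moment is D# diminished triad (D#, F#, A); G#4 is not a chord tone.
It is approached by step down from A4 and left by leap up to D#5.
Step in, leap out — an escape tone.

Non-chord tone — an escape tone.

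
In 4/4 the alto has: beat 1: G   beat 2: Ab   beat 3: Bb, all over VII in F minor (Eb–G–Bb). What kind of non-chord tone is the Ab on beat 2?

Passing tone.

The harmony at that moment is Eb major triad (Eb, G, Bb); Ab is not a chord tone.
It is approached by step up from G and left by step up to Bb.
Step in, step out in the same direction — a passing tone.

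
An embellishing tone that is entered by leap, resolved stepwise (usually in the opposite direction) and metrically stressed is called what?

Appoggiatura.

Approach: by leap. Departure: by step. Metric position: strong.
Leap in, step out, in a metrically strong position — an appoggiatura. (It is the mirror image of the escape tone, which steps in and leaps out from a weak position.)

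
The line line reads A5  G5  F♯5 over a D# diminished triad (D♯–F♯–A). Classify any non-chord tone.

G5 is a passing tone.

The harmony at that moment is D♯ diminished triad (D♯, F♯, A); G5 is not a chord tone.
It is approached by step down from A5 and left by step down to F♯5.
Step in, step out in the same direction — a passing tone.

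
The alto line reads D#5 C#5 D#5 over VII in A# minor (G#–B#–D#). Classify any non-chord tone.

The harmony at that moment is G# major triad (G#, B#, D#); C#5 is not a chord tone.
It is approached by step down from D#5 and left by step up to D#5.
Step away and step back to the same note — a neighbor tone (lower neighbor).

C#5 is a neighbor tone.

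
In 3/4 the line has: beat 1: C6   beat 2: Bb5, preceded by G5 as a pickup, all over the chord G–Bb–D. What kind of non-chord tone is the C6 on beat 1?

Appoggiatura.

The harmony at that moment is G minor triad (G, Bb, D); C6 is not a chord tone.
It is approached by leap up from G5 and left by step down to Bb5.
Leap in, step out, metrically accented — an appoggiatura.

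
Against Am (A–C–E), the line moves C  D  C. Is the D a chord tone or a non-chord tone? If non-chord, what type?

The harmony at that moment is A minor triad (A, C, E); D is not a chord tone.
It is approached by step up from C and left by step down to C.
Step away and step back to the same note — a neighbor tone (upper neighbor).

Non-chord tone — a neighbor tone.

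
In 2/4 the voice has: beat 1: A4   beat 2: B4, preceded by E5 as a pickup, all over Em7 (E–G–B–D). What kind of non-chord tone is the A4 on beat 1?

Appoggiatura.

The harmony at that moment is E minor seventh chord (E, G, B, D); A4 is not a chord tone.
It is approached by leap down from E5 and left by step up to B4.
Leap in, step out, metrically accented — an appoggiatura.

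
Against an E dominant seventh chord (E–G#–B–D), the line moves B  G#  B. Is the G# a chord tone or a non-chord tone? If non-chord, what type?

Chord tone (the third of E dominant seventh chord).

E dominant seventh chord contains E, G#, B, D; G# is the third, so it is a chord tone.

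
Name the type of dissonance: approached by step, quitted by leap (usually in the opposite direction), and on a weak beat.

Escape tone.

Approach: by step. Departure: by leap. Metric position: weak.
Step in, leap out, from a weak position — an escape tone (échappée). (It is the mirror image of the appoggiatura, which leaps in and steps out on a strong beat.)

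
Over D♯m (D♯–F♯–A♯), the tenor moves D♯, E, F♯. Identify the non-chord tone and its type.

The harmony at that moment is D♯ minor triad (D♯, F♯, A♯); E is not a chord tone.
It is approached by step up from D♯ and left by step up to F♯.
Step in, step out in the same direction — a passing tone.

E is a passing tone.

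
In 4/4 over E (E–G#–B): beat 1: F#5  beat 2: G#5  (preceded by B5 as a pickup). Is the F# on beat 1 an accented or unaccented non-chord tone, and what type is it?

Accented appoggiatura.

The harmony at that moment is E major triad (E, G#, B); F#5 is not a chord tone.
It is approached by leap down from B5 and left by step up to G#5.
Leap in, step out — an appoggiatura.
It falls on the downbeat, so it is accented.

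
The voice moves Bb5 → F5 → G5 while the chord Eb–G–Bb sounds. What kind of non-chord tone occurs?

F5 is an appoggiatura.

The harmony at that moment is Eb major triad (Eb, G, Bb); F5 is not a chord tone.
It is approached by leap down from Bb5 and left by step up to G5.
Leap in, step out — an appoggiatura.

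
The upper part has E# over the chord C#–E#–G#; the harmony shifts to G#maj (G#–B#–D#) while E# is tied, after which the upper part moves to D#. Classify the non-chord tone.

E# is a suspension.

The harmony at that moment is G# major triad (G#, B#, D#); E# is not a chord tone.
It is held over (the same pitch as the preceding E#) and left by step down to D#.
Held over from the previous chord and resolving down by step — a suspension.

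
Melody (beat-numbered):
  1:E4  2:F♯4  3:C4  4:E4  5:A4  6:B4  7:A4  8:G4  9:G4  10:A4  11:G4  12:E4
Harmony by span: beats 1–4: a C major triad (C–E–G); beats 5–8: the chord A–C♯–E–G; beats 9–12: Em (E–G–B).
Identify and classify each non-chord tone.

F♯4 (beat 2) — escape tone; B4 (beat 6) — neighbor tone; A4 (beat 10) — neighbor tone.

The harmony at that moment is C major triad (C, E, G); F♯4 is not a chord tone.
It is approached by step up from E4 and left by leap down to C4.
Step in, leap out — an escape tone.
The harmony at that moment is A dominant seventh chord (A, C♯, E, G); B4 is not a chord tone.
It is approached by step up from A4 and left by step down to A4.
Step away and step back to the same note — a neighbor tone (upper neighbor).
The harmony at that moment is E minor triad (E, G, B); A4 is not a chord tone.
It is approached by step up from G4 and left by step down to G4.
Step away and step back to the same note — a neighbor tone (upper neighbor).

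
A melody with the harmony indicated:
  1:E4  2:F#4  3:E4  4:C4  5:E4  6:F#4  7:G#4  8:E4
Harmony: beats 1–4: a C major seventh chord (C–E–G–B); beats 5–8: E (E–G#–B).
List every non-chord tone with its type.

F#4 (beat 2) — neighbor tone; F#4 (beat 6) — passing tone.

The harmony at that moment is C major seventh chord (C, E, G, B); F#4 is not a chord tone.
It is approached by step up from E4 and left by step down to E4.
Step away and step back to the same note — a neighbor tone (upper neighbor).
The harmony at that moment is E major triad (E, G#, B); F#4 is not a chord tone.
It is approached by step up from E4 and left by step up to G#4.
Step in, step out in the same direction — a passing tone.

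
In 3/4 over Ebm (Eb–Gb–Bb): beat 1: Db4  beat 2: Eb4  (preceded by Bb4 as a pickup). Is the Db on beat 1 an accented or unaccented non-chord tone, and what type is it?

The harmony at that moment is Eb minor triad (Eb, Gb, Bb); Db4 is not a chord tone.
It is approached by leap down from Bb4 and left by step up to Eb4.
Leap in, step out — an appoggiatura.
It falls on the downbeat, so it is accented.

Accented appoggiatura.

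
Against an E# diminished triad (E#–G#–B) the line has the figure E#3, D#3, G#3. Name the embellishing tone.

The harmony at that moment is E# diminished triad (E#, G#, B); D#3 is not a chord tone.
It is approached by step down from E#3 and left by leap up to G#3.
Step in, leap out — an escape tone.

D#3 is an escape tone.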